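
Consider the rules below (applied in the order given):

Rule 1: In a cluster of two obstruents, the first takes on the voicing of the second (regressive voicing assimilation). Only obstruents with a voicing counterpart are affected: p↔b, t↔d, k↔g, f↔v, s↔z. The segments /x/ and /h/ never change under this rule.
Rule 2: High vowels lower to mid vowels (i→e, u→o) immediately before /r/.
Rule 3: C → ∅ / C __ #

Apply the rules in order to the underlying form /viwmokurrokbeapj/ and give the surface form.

Rule 1 (regressive voicing assimilation): /k/ precedes the voiced obstruent /b/, so it voices to [g] by assimilation. /viwmokurrokbeapj/ → viwmokurrogbeapj.
Rule 2 (pre-rhotic lowering): /u/ is a high vowel immediately before /r/, so it lowers to [o]. /viwmokurrogbeapj/ → viwmokorrogbeapj.
Rule 3 (final cluster simplification): /j/ is the second consonant of a word-final cluster /pj/, so it deletes. /viwmokorrogbeapj/ → viwmokorrogbeap.

viwmokorrogbeap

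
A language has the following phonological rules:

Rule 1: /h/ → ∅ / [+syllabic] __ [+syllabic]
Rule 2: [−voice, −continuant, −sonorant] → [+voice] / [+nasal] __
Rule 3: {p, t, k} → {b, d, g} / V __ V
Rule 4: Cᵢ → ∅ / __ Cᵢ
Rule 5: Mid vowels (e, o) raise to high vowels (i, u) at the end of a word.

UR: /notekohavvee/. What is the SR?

Rule 1 (intervocalic h-deletion): /h/ occurs between vowels /o/ and /a/, so it deletes. /notekohavvee/ → notekoavvee.
Rule 2 (post-nasal voicing): no segment meets the environment; /notekoavvee/ is unchanged.
Rule 3 (intervocalic voicing): /t/ is a voiceless stop between vowels /o/ and /e/, so it voices to [d]. /k/ is a voiceless stop between vowels /e/ and /o/, so it voices to [g]. /notekoavvee/ → nodegoavvee.
Rule 4 (degemination): /vv/ is a geminate; the first /v/ deletes. /nodegoavvee/ → nodegoavee.
Rule 5 (final vowel raising): /e/ is a mid vowel in word-final position, so it raises to [i]. /nodegoavee/ → nodegoavei.

nodegoavei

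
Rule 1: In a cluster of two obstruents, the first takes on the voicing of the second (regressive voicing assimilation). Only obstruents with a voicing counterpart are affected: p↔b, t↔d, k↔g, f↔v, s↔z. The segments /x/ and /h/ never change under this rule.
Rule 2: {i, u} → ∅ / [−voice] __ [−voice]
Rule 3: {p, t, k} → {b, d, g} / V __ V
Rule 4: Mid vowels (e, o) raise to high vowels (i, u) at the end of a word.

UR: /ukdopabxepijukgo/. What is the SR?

Rule 1 (regressive voicing assimilation): /k/ precedes the voiced obstruent /d/, so it voices to [g] by assimilation. /b/ precedes the voiceless obstruent /x/, so it devoices to [p] by assimilation. /k/ precedes the voiced obstruent /g/, so it voices to [g] by assimilation. /ukdopabxepijukgo/ → ugdopapxepijuggo.
Rule 2 (high vowel syncope): no segment meets the environment; /ugdopapxepijuggo/ is unchanged.
Rule 3 (intervocalic voicing): /p/ is a voiceless stop between vowels /o/ and /a/, so it voices to [b]. /p/ is a voiceless stop between vowels /e/ and /i/, so it voices to [b]. /ugdopapxepijuggo/ → ugdobapxebijuggo.
Rule 4 (final vowel raising): /o/ is a mid vowel in word-final position, so it raises to [u]. /ugdobapxebijuggo/ → ugdobapxebijuggu.

ugdobapxebijuggu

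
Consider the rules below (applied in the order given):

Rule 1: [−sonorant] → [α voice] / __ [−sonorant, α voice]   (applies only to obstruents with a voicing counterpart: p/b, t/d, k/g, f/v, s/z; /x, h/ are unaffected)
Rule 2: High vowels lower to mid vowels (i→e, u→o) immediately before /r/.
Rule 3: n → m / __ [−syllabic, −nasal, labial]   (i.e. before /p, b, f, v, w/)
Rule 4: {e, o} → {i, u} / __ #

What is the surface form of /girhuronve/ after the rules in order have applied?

Rule 1 (regressive voicing assimilation): no segment meets the environment; /girhuronve/ is unchanged.
Rule 2 (pre-rhotic lowering): /i/ is a high vowel immediately before /r/, so it lowers to [e]. /u/ is a high vowel immediately before /r/, so it lowers to [o]. /girhuronve/ → gerhoronve.
Rule 3 (nasal place assimilation): /n/ precedes the labial consonant /v/, so it assimilates in place to [m]. /gerhoronve/ → gerhoromve.
Rule 4 (final vowel raising): /e/ is a mid vowel in word-final position, so it raises to [i]. /gerhoromve/ → gerhoromvi.

gerhoromvi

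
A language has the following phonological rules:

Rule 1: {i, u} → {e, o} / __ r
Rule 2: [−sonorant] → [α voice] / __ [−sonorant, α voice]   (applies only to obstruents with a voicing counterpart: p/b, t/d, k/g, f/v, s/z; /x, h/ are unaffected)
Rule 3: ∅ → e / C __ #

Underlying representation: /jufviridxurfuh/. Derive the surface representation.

juvveritxorfuhe

Rule 1 (pre-rhotic lowering): /i/ is a high vowel immediately before /r/, so it lowers to [e]. /u/ is a high vowel immediately before /r/, so it lowers to [o]. /jufviridxurfuh/ → jufveridxorfuh.
Rule 2 (regressive voicing assimilation): /f/ precedes the voiced obstruent /v/, so it voices to [v] by assimilation. /d/ precedes the voiceless obstruent /x/, so it devoices to [t] by assimilation. /jufveridxorfuh/ → juvveritxorfuh.
Rule 3 (final e-epenthesis): the form ends in the consonant /h/, so [e] is inserted word-finally. /juvveritxorfuh/ → juvveritxorfuhe.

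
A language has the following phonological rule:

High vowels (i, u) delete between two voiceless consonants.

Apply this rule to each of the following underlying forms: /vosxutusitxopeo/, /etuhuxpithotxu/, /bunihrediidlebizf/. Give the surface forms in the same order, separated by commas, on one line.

vosxtstxopeo, ethxpthotxu, bunihrediidlebizf

/vosxutusitxopeo/: /u/ is a high vowel flanked by voiceless consonants /x/ and /t/, so it deletes. /u/ is a high vowel flanked by voiceless consonants /t/ and /s/, so it deletes. /i/ is a high vowel flanked by voiceless consonants /s/ and /t/, so it deletes. → [vosxtstxopeo].
/etuhuxpithotxu/: /u/ is a high vowel flanked by voiceless consonants /t/ and /h/, so it deletes. /u/ is a high vowel flanked by voiceless consonants /h/ and /x/, so it deletes. /i/ is a high vowel flanked by voiceless consonants /p/ and /t/, so it deletes. → [ethxpthotxu].
/bunihrediidlebizf/: the rule's environment is not met; surfaces unchanged as [bunihrediidlebizf].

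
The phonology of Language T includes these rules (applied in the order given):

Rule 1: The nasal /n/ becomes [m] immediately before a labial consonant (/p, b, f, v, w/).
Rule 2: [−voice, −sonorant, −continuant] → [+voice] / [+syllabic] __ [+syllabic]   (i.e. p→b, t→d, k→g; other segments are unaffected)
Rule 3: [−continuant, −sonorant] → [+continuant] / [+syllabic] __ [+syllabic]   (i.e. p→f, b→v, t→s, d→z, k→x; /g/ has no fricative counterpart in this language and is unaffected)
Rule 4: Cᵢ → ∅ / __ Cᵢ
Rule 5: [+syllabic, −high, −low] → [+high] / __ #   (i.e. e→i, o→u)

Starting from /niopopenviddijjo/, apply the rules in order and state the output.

niovovemvidiju

Rule 1 (nasal place assimilation): /n/ precedes the labial consonant /v/, so it assimilates in place to [m]. /niopopenviddijjo/ → niopopemviddijjo.
Rule 2 (intervocalic voicing): /p/ is a voiceless stop between vowels /o/ and /o/, so it voices to [b]. /p/ is a voiceless stop between vowels /o/ and /e/, so it voices to [b]. /niopopemviddijjo/ → niobobemviddijjo.
Rule 3 (intervocalic spirantization): /b/ is a stop between vowels /o/ and /o/, so it spirantizes to the fricative [v]. /b/ is a stop between vowels /o/ and /e/, so it spirantizes to the fricative [v]. /niobobemviddijjo/ → niovovemviddijjo.
Rule 4 (degemination): /dd/ is a geminate; the first /d/ deletes. /jj/ is a geminate; the first /j/ deletes. /niovovemviddijjo/ → niovovemvidijo.
Rule 5 (final vowel raising): /o/ is a mid vowel in word-final position, so it raises to [u]. /niovovemvidijo/ → niovovemvidiju.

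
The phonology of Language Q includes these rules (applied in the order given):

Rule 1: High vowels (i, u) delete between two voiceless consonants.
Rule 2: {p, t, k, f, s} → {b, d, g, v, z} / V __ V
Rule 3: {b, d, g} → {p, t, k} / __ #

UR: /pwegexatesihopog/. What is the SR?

pwegexadeshobok

Rule 1 (high vowel syncope): /i/ is a high vowel flanked by voiceless consonants /s/ and /h/, so it deletes. /pwegexatesihopog/ → pwegexateshopog.
Rule 2 (intervocalic voicing): /t/ is a voiceless obstruent between vowels /a/ and /e/, so it voices to [d]. /p/ is a voiceless obstruent between vowels /o/ and /o/, so it voices to [b]. /pwegexateshopog/ → pwegexadeshobog.
Rule 3 (final devoicing): /g/ is a voiced stop in word-final position, so it devoices to [k]. /pwegexadeshobog/ → pwegexadeshobok.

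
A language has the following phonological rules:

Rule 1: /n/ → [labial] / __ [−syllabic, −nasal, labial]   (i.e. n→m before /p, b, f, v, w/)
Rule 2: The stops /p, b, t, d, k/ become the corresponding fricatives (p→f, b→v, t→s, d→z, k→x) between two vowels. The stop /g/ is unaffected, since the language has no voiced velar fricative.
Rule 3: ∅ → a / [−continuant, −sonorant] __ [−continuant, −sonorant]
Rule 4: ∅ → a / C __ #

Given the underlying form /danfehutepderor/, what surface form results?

damfehusepaderora

Rule 1 (nasal place assimilation): /n/ precedes the labial consonant /f/, so it assimilates in place to [m]. /danfehutepderor/ → damfehutepderor.
Rule 2 (intervocalic spirantization): /t/ is a stop between vowels /u/ and /e/, so it spirantizes to the fricative [s]. /damfehutepderor/ → damfehusepderor.
Rule 3 (stop-cluster a-epenthesis): /p/ and /d/ form a stop–stop cluster, so [a] is inserted between them. /damfehusepderor/ → damfehusepaderor.
Rule 4 (final a-epenthesis): the form ends in the consonant /r/, so [a] is inserted word-finally. /damfehusepaderor/ → damfehusepaderora.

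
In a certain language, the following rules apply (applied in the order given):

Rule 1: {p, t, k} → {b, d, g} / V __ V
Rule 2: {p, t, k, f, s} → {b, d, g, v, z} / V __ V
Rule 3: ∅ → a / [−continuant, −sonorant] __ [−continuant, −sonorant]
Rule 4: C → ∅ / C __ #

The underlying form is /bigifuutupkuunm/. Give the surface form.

Rule 1 (intervocalic voicing): /t/ is a voiceless stop between vowels /u/ and /u/, so it voices to [d]. /bigifuutupkuunm/ → bigifuudupkuunm.
Rule 2 (intervocalic voicing): /f/ is a voiceless obstruent between vowels /i/ and /u/, so it voices to [v]. /bigifuudupkuunm/ → bigivuudupkuunm.
Rule 3 (stop-cluster a-epenthesis): /p/ and /k/ form a stop–stop cluster, so [a] is inserted between them. /bigivuudupkuunm/ → bigivuudupakuunm.
Rule 4 (final cluster simplification): /m/ is the second consonant of a word-final cluster /nm/, so it deletes. /bigivuudupakuunm/ → bigivuudupakuun.

bigivuudupakuun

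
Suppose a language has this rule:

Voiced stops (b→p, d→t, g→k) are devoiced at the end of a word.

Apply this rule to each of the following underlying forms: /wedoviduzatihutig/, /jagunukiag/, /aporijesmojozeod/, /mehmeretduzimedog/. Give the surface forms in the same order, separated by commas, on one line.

wedoviduzatihutik, jagunukiak, aporijesmojozeot, mehmeretduzimedok

/wedoviduzatihutig/: /g/ is a voiced stop in word-final position, so it devoices to [k]. → [wedoviduzatihutik].
/jagunukiag/: /g/ is a voiced stop in word-final position, so it devoices to [k]. → [jagunukiak].
/aporijesmojozeod/: /d/ is a voiced stop in word-final position, so it devoices to [t]. → [aporijesmojozeot].
/mehmeretduzimedog/: /g/ is a voiced stop in word-final position, so it devoices to [k]. → [mehmeretduzimedok].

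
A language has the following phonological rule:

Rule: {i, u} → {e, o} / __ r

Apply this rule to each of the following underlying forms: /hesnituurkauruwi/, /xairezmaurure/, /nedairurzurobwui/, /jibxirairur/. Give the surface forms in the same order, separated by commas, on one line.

/hesnituurkauruwi/: /u/ is a high vowel immediately before /r/, so it lowers to [o]. /u/ is a high vowel immediately before /r/, so it lowers to [o]. → [hesnituorkaoruwi].
/xairezmaurure/: /i/ is a high vowel immediately before /r/, so it lowers to [e]. /u/ is a high vowel immediately before /r/, so it lowers to [o]. /u/ is a high vowel immediately before /r/, so it lowers to [o]. → [xaerezmaorore].
/nedairurzurobwui/: /i/ is a high vowel immediately before /r/, so it lowers to [e]. /u/ is a high vowel immediately before /r/, so it lowers to [o]. /u/ is a high vowel immediately before /r/, so it lowers to [o]. → [nedaerorzorobwui].
/jibxirairur/: /i/ is a high vowel immediately before /r/, so it lowers to [e]. /i/ is a high vowel immediately before /r/, so it lowers to [e]. /u/ is a high vowel immediately before /r/, so it lowers to [o]. → [jibxeraeror].

hesnituorkaoruwi, xaerezmaorore, nedaerorzorobwui, jibxeraeror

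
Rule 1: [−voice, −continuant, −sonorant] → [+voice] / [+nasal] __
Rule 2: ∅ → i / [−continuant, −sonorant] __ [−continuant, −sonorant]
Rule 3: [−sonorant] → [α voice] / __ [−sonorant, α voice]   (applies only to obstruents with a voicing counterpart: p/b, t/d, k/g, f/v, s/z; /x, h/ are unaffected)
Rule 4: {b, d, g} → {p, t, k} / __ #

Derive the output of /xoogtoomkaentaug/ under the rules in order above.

xoogitoomgaendauk

Rule 1 (post-nasal voicing): /k/ is a voiceless stop immediately after the nasal /m/, so it voices to [g]. /t/ is a voiceless stop immediately after the nasal /n/, so it voices to [d]. /xoogtoomkaentaug/ → xoogtoomgaendaug.
Rule 2 (stop-cluster i-epenthesis): /g/ and /t/ form a stop–stop cluster, so [i] is inserted between them. /xoogtoomgaendaug/ → xoogitoomgaendaug.
Rule 3 (regressive voicing assimilation): no segment meets the environment; /xoogitoomgaendaug/ is unchanged.
Rule 4 (final devoicing): /g/ is a voiced stop in word-final position, so it devoices to [k]. /xoogitoomgaendaug/ → xoogitoomgaendauk.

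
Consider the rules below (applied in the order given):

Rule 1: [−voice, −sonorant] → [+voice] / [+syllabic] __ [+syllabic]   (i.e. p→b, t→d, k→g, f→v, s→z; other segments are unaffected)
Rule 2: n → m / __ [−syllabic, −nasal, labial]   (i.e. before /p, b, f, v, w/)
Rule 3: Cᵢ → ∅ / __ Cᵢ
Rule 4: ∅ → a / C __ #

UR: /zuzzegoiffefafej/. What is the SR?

Rule 1 (intervocalic voicing): /f/ is a voiceless obstruent between vowels /e/ and /a/, so it voices to [v]. /f/ is a voiceless obstruent between vowels /a/ and /e/, so it voices to [v]. /zuzzegoiffefafej/ → zuzzegoiffevavej.
Rule 2 (nasal place assimilation): no segment meets the environment; /zuzzegoiffevavej/ is unchanged.
Rule 3 (degemination): /zz/ is a geminate; the first /z/ deletes. /ff/ is a geminate; the first /f/ deletes. /zuzzegoiffevavej/ → zuzegoifevavej.
Rule 4 (final a-epenthesis): the form ends in the consonant /j/, so [a] is inserted word-finally. /zuzegoifevavej/ → zuzegoifevaveja.

zuzegoifevaveja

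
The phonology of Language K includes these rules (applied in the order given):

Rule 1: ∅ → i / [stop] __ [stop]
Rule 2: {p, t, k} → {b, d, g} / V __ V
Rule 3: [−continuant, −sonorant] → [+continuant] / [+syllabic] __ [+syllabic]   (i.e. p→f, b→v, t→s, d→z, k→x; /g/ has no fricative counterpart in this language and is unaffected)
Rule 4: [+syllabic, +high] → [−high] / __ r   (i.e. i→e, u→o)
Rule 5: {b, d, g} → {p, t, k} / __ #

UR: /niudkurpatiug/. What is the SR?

niuzigorpaziuk

Rule 1 (stop-cluster i-epenthesis): /d/ and /k/ form a stop–stop cluster, so [i] is inserted between them. /niudkurpatiug/ → niudikurpatiug.
Rule 2 (intervocalic voicing): /k/ is a voiceless stop between vowels /i/ and /u/, so it voices to [g]. /t/ is a voiceless stop between vowels /a/ and /i/, so it voices to [d]. /niudikurpatiug/ → niudigurpadiug.
Rule 3 (intervocalic spirantization): /d/ is a stop between vowels /u/ and /i/, so it spirantizes to the fricative [z]. /d/ is a stop between vowels /a/ and /i/, so it spirantizes to the fricative [z]. /niudigurpadiug/ → niuzigurpaziug.
Rule 4 (pre-rhotic lowering): /u/ is a high vowel immediately before /r/, so it lowers to [o]. /niuzigurpaziug/ → niuzigorpaziug.
Rule 5 (final devoicing): /g/ is a voiced stop in word-final position, so it devoices to [k]. /niuzigorpaziug/ → niuzigorpaziuk.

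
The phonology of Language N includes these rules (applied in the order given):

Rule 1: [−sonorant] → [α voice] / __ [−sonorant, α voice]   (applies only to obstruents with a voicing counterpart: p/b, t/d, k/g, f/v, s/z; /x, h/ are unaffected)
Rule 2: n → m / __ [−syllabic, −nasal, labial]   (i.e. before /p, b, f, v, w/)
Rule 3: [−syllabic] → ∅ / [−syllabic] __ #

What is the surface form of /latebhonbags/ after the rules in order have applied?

latephombak

Rule 1 (regressive voicing assimilation): /b/ precedes the voiceless obstruent /h/, so it devoices to [p] by assimilation. /g/ precedes the voiceless obstruent /s/, so it devoices to [k] by assimilation. /latebhonbags/ → latephonbaks.
Rule 2 (nasal place assimilation): /n/ precedes the labial consonant /b/, so it assimilates in place to [m]. /latephonbaks/ → latephombaks.
Rule 3 (final cluster simplification): /s/ is the second consonant of a word-final cluster /ks/, so it deletes. /latephombaks/ → latephombak.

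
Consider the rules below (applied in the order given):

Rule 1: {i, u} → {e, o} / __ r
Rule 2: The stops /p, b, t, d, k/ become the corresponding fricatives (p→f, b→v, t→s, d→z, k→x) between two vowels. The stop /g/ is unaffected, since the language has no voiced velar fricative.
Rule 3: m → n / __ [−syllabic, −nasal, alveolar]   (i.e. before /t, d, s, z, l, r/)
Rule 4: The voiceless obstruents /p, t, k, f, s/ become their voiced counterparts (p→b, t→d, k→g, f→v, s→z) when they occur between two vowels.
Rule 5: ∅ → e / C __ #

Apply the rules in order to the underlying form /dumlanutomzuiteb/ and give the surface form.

Rule 1 (pre-rhotic lowering): no segment meets the environment; /dumlanutomzuiteb/ is unchanged.
Rule 2 (intervocalic spirantization): /t/ is a stop between vowels /u/ and /o/, so it spirantizes to the fricative [s]. /t/ is a stop between vowels /i/ and /e/, so it spirantizes to the fricative [s]. /dumlanutomzuiteb/ → dumlanusomzuiseb.
Rule 3 (nasal place assimilation): /m/ precedes the alveolar consonant /l/, so it assimilates in place to [n]. /m/ precedes the alveolar consonant /z/, so it assimilates in place to [n]. /dumlanusomzuiseb/ → dunlanusonzuiseb.
Rule 4 (intervocalic voicing): /s/ is a voiceless obstruent between vowels /u/ and /o/, so it voices to [z]. /s/ is a voiceless obstruent between vowels /i/ and /e/, so it voices to [z]. /dunlanusonzuiseb/ → dunlanuzonzuizeb.
Rule 5 (final e-epenthesis): the form ends in the consonant /b/, so [e] is inserted word-finally. /dunlanuzonzuizeb/ → dunlanuzonzuizebe.

dunlanuzonzuizebe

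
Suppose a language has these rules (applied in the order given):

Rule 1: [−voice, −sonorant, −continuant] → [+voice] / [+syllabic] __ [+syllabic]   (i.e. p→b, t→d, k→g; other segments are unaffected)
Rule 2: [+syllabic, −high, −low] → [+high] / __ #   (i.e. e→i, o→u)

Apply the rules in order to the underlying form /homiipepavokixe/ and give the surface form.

Rule 1 (intervocalic voicing): /p/ is a voiceless stop between vowels /i/ and /e/, so it voices to [b]. /p/ is a voiceless stop between vowels /e/ and /a/, so it voices to [b]. /k/ is a voiceless stop between vowels /o/ and /i/, so it voices to [g]. /homiipepavokixe/ → homiibebavogixe.
Rule 2 (final vowel raising): /e/ is a mid vowel in word-final position, so it raises to [i]. /homiibebavogixe/ → homiibebavogixi.

homiibebavogixi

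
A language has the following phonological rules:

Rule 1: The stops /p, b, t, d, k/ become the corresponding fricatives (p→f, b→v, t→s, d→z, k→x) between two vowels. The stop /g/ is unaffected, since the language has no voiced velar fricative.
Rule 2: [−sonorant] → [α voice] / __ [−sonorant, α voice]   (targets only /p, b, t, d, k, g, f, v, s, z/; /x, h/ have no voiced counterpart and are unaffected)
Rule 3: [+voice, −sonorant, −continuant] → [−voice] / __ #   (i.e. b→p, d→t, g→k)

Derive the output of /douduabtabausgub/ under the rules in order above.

douzuaptavauzgup

Rule 1 (intervocalic spirantization): /d/ is a stop between vowels /u/ and /u/, so it spirantizes to the fricative [z]. /b/ is a stop between vowels /a/ and /a/, so it spirantizes to the fricative [v]. /douduabtabausgub/ → douzuabtavausgub.
Rule 2 (regressive voicing assimilation): /b/ precedes the voiceless obstruent /t/, so it devoices to [p] by assimilation. /s/ precedes the voiced obstruent /g/, so it voices to [z] by assimilation. /douzuabtavausgub/ → douzuaptavauzgub.
Rule 3 (final devoicing): /b/ is a voiced stop in word-final position, so it devoices to [p]. /douzuaptavauzgub/ → douzuaptavauzgup.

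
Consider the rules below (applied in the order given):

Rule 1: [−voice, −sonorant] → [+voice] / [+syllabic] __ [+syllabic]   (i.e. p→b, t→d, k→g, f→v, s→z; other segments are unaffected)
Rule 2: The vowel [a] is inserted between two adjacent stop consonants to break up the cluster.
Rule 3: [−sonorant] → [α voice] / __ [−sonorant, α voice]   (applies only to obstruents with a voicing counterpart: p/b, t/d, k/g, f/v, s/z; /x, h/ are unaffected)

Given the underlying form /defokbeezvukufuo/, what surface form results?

Rule 1 (intervocalic voicing): /f/ is a voiceless obstruent between vowels /e/ and /o/, so it voices to [v]. /k/ is a voiceless obstruent between vowels /u/ and /u/, so it voices to [g]. /f/ is a voiceless obstruent between vowels /u/ and /u/, so it voices to [v]. /defokbeezvukufuo/ → devokbeezvuguvuo.
Rule 2 (stop-cluster a-epenthesis): /k/ and /b/ form a stop–stop cluster, so [a] is inserted between them. /devokbeezvuguvuo/ → devokabeezvuguvuo.
Rule 3 (regressive voicing assimilation): no segment meets the environment; /devokabeezvuguvuo/ is unchanged.

devokabeezvuguvuo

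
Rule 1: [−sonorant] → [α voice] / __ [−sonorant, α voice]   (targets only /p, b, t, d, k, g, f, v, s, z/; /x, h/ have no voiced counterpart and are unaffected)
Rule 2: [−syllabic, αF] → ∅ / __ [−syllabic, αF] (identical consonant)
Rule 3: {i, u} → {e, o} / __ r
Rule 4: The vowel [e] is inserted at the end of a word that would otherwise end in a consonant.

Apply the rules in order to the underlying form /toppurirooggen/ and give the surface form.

Rule 1 (regressive voicing assimilation): no segment meets the environment; /toppurirooggen/ is unchanged.
Rule 2 (degemination): /pp/ is a geminate; the first /p/ deletes. /gg/ is a geminate; the first /g/ deletes. /toppurirooggen/ → topuriroogen.
Rule 3 (pre-rhotic lowering): /u/ is a high vowel immediately before /r/, so it lowers to [o]. /i/ is a high vowel immediately before /r/, so it lowers to [e]. /topuriroogen/ → toporeroogen.
Rule 4 (final e-epenthesis): the form ends in the consonant /n/, so [e] is inserted word-finally. /toporeroogen/ → toporeroogene.

toporeroogene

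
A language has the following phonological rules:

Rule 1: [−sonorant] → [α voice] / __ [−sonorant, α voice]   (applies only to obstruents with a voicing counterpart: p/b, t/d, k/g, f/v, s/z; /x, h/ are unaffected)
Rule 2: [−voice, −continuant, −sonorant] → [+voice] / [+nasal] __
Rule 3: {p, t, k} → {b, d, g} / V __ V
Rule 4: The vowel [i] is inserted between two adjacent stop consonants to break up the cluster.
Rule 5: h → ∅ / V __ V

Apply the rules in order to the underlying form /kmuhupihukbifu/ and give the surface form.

Rule 1 (regressive voicing assimilation): /k/ precedes the voiced obstruent /b/, so it voices to [g] by assimilation. /kmuhupihukbifu/ → kmuhupihugbifu.
Rule 2 (post-nasal voicing): no segment meets the environment; /kmuhupihugbifu/ is unchanged.
Rule 3 (intervocalic voicing): /p/ is a voiceless stop between vowels /u/ and /i/, so it voices to [b]. /kmuhupihugbifu/ → kmuhubihugbifu.
Rule 4 (stop-cluster i-epenthesis): /g/ and /b/ form a stop–stop cluster, so [i] is inserted between them. /kmuhubihugbifu/ → kmuhubihugibifu.
Rule 5 (intervocalic h-deletion): /h/ occurs between vowels /u/ and /u/, so it deletes. /h/ occurs between vowels /i/ and /u/, so it deletes. /kmuhubihugibifu/ → kmuubiugibifu.

kmuubiugibifu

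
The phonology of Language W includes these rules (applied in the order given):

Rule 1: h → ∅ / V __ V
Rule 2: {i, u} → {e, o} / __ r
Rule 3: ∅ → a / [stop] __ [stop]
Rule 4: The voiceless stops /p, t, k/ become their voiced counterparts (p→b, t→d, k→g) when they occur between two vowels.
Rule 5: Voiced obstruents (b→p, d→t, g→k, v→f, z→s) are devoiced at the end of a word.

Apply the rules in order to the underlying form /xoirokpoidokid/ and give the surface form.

Rule 1 (intervocalic h-deletion): no segment meets the environment; /xoirokpoidokid/ is unchanged.
Rule 2 (pre-rhotic lowering): /i/ is a high vowel immediately before /r/, so it lowers to [e]. /xoirokpoidokid/ → xoerokpoidokid.
Rule 3 (stop-cluster a-epenthesis): /k/ and /p/ form a stop–stop cluster, so [a] is inserted between them. /xoerokpoidokid/ → xoerokapoidokid.
Rule 4 (intervocalic voicing): /k/ is a voiceless stop between vowels /o/ and /a/, so it voices to [g]. /p/ is a voiceless stop between vowels /a/ and /o/, so it voices to [b]. /k/ is a voiceless stop between vowels /o/ and /i/, so it voices to [g]. /xoerokapoidokid/ → xoerogaboidogid.
Rule 5 (final devoicing): /d/ is a voiced obstruent in word-final position, so it devoices to [t]. /xoerogaboidogid/ → xoerogaboidogit.

xoerogaboidogit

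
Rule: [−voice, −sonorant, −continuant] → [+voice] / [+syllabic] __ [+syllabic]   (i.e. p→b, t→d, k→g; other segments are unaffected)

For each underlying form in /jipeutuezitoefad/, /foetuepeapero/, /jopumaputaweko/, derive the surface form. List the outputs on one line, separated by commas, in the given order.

/jipeutuezitoefad/: /p/ is a voiceless stop between vowels /i/ and /e/, so it voices to [b]. /t/ is a voiceless stop between vowels /u/ and /u/, so it voices to [d]. /t/ is a voiceless stop between vowels /i/ and /o/, so it voices to [d]. → [jibeuduezidoefad].
/foetuepeapero/: /t/ is a voiceless stop between vowels /e/ and /u/, so it voices to [d]. /p/ is a voiceless stop between vowels /e/ and /e/, so it voices to [b]. /p/ is a voiceless stop between vowels /a/ and /e/, so it voices to [b]. → [foeduebeabero].
/jopumaputaweko/: /p/ is a voiceless stop between vowels /o/ and /u/, so it voices to [b]. /p/ is a voiceless stop between vowels /a/ and /u/, so it voices to [b]. /t/ is a voiceless stop between vowels /u/ and /a/, so it voices to [d]. /k/ is a voiceless stop between vowels /e/ and /o/, so it voices to [g]. → [jobumabudawego].

jibeuduezidoefad, foeduebeabero, jobumabudawego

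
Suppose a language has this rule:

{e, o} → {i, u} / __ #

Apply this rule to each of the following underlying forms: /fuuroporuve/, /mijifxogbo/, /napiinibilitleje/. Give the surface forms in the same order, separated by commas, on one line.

/fuuroporuve/: /e/ is a mid vowel in word-final position, so it raises to [i]. → [fuuroporuvi].
/mijifxogbo/: /o/ is a mid vowel in word-final position, so it raises to [u]. → [mijifxogbu].
/napiinibilitleje/: /e/ is a mid vowel in word-final position, so it raises to [i]. → [napiinibilitleji].

fuuroporuvi, mijifxogbu, napiinibilitleji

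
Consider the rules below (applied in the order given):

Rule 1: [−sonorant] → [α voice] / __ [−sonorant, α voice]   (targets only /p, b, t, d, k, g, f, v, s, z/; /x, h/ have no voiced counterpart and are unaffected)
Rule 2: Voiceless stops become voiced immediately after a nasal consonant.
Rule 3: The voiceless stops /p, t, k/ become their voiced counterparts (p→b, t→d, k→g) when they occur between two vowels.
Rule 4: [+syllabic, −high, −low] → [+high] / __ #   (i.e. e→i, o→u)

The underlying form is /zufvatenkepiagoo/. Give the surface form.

zuvvadengebiagou

Rule 1 (regressive voicing assimilation): /f/ precedes the voiced obstruent /v/, so it voices to [v] by assimilation. /zufvatenkepiagoo/ → zuvvatenkepiagoo.
Rule 2 (post-nasal voicing): /k/ is a voiceless stop immediately after the nasal /n/, so it voices to [g]. /zuvvatenkepiagoo/ → zuvvatengepiagoo.
Rule 3 (intervocalic voicing): /t/ is a voiceless stop between vowels /a/ and /e/, so it voices to [d]. /p/ is a voiceless stop between vowels /e/ and /i/, so it voices to [b]. /zuvvatengepiagoo/ → zuvvadengebiagoo.
Rule 4 (final vowel raising): /o/ is a mid vowel in word-final position, so it raises to [u]. /zuvvadengebiagoo/ → zuvvadengebiagou.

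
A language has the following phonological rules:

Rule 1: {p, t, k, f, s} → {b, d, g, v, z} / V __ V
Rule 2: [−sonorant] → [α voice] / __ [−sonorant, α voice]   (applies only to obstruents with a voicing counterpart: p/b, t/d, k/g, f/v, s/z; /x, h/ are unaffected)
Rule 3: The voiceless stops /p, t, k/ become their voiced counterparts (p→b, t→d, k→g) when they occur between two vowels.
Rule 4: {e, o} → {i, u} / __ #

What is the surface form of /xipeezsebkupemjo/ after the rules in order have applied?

xibeessepkubemju

Rule 1 (intervocalic voicing): /p/ is a voiceless obstruent between vowels /i/ and /e/, so it voices to [b]. /p/ is a voiceless obstruent between vowels /u/ and /e/, so it voices to [b]. /xipeezsebkupemjo/ → xibeezsebkubemjo.
Rule 2 (regressive voicing assimilation): /z/ precedes the voiceless obstruent /s/, so it devoices to [s] by assimilation. /b/ precedes the voiceless obstruent /k/, so it devoices to [p] by assimilation. /xibeezsebkubemjo/ → xibeessepkubemjo.
Rule 3 (intervocalic voicing): no segment meets the environment; /xibeessepkubemjo/ is unchanged.
Rule 4 (final vowel raising): /o/ is a mid vowel in word-final position, so it raises to [u]. /xibeessepkubemjo/ → xibeessepkubemju.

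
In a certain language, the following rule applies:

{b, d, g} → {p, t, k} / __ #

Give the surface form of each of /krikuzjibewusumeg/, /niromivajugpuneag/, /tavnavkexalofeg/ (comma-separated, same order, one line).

/krikuzjibewusumeg/: /g/ is a voiced stop in word-final position, so it devoices to [k]. → [krikuzjibewusumek].
/niromivajugpuneag/: /g/ is a voiced stop in word-final position, so it devoices to [k]. → [niromivajugpuneak].
/tavnavkexalofeg/: /g/ is a voiced stop in word-final position, so it devoices to [k]. → [tavnavkexalofek].

krikuzjibewusumek, niromivajugpuneak, tavnavkexalofek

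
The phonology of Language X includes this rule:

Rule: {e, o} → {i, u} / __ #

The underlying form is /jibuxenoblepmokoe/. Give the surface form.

jibuxenoblepmokoi

/e/ is a mid vowel in word-final position, so it raises to [i].
The other instances of /e/, /o/ do not occur in the required environment and remain unchanged.
Surface form: [jibuxenoblepmokoi].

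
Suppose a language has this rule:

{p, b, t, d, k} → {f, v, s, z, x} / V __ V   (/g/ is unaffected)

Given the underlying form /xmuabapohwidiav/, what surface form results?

/b/ is a stop between vowels /a/ and /a/, so it spirantizes to the fricative [v].
/p/ is a stop between vowels /a/ and /o/, so it spirantizes to the fricative [f].
/d/ is a stop between vowels /i/ and /i/, so it spirantizes to the fricative [z].
Surface form: [xmuavafohwiziav].

xmuavafohwiziav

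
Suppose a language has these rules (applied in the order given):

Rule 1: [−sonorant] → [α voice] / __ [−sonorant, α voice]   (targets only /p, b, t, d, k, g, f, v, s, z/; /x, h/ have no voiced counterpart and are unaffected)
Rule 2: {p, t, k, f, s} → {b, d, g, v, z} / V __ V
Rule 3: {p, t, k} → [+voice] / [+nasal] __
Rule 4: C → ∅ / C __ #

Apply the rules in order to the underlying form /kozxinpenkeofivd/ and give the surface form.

Rule 1 (regressive voicing assimilation): /z/ precedes the voiceless obstruent /x/, so it devoices to [s] by assimilation. /kozxinpenkeofivd/ → kosxinpenkeofivd.
Rule 2 (intervocalic voicing): /f/ is a voiceless obstruent between vowels /o/ and /i/, so it voices to [v]. /kosxinpenkeofivd/ → kosxinpenkeovivd.
Rule 3 (post-nasal voicing): /p/ is a voiceless stop immediately after the nasal /n/, so it voices to [b]. /k/ is a voiceless stop immediately after the nasal /n/, so it voices to [g]. /kosxinpenkeovivd/ → kosxinbengeovivd.
Rule 4 (final cluster simplification): /d/ is the second consonant of a word-final cluster /vd/, so it deletes. /kosxinbengeovivd/ → kosxinbengeoviv.

kosxinbengeoviv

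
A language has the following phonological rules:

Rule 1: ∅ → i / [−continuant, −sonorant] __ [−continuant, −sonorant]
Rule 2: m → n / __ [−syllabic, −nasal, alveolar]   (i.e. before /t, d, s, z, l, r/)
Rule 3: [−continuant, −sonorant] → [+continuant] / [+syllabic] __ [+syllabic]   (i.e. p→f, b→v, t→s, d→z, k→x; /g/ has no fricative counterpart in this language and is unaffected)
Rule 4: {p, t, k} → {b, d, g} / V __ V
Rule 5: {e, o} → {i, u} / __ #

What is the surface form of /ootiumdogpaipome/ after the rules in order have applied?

Rule 1 (stop-cluster i-epenthesis): /g/ and /p/ form a stop–stop cluster, so [i] is inserted between them. /ootiumdogpaipome/ → ootiumdogipaipome.
Rule 2 (nasal place assimilation): /m/ precedes the alveolar consonant /d/, so it assimilates in place to [n]. /ootiumdogipaipome/ → ootiundogipaipome.
Rule 3 (intervocalic spirantization): /t/ is a stop between vowels /o/ and /i/, so it spirantizes to the fricative [s]. /p/ is a stop between vowels /i/ and /a/, so it spirantizes to the fricative [f]. /p/ is a stop between vowels /i/ and /o/, so it spirantizes to the fricative [f]. /ootiundogipaipome/ → oosiundogifaifome.
Rule 4 (intervocalic voicing): no segment meets the environment; /oosiundogifaifome/ is unchanged.
Rule 5 (final vowel raising): /e/ is a mid vowel in word-final position, so it raises to [i]. /oosiundogifaifome/ → oosiundogifaifomi.

oosiundogifaifomi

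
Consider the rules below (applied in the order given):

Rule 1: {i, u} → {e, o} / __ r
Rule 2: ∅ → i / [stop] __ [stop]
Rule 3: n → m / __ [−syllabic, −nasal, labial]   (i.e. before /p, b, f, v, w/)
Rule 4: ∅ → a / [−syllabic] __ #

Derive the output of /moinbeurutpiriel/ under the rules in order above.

moimbeorutiperiela

Rule 1 (pre-rhotic lowering): /u/ is a high vowel immediately before /r/, so it lowers to [o]. /i/ is a high vowel immediately before /r/, so it lowers to [e]. /moinbeurutpiriel/ → moinbeorutperiel.
Rule 2 (stop-cluster i-epenthesis): /t/ and /p/ form a stop–stop cluster, so [i] is inserted between them. /moinbeorutperiel/ → moinbeorutiperiel.
Rule 3 (nasal place assimilation): /n/ precedes the labial consonant /b/, so it assimilates in place to [m]. /moinbeorutiperiel/ → moimbeorutiperiel.
Rule 4 (final a-epenthesis): the form ends in the consonant /l/, so [a] is inserted word-finally. /moimbeorutiperiel/ → moimbeorutiperiela.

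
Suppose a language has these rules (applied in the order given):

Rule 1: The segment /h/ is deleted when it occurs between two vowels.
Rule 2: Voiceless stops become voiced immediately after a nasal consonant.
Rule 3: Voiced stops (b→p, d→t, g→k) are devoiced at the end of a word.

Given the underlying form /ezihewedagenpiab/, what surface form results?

Rule 1 (intervocalic h-deletion): /h/ occurs between vowels /i/ and /e/, so it deletes. /ezihewedagenpiab/ → eziewedagenpiab.
Rule 2 (post-nasal voicing): /p/ is a voiceless stop immediately after the nasal /n/, so it voices to [b]. /eziewedagenpiab/ → eziewedagenbiab.
Rule 3 (final devoicing): /b/ is a voiced stop in word-final position, so it devoices to [p]. /eziewedagenbiab/ → eziewedagenbiap.

eziewedagenbiap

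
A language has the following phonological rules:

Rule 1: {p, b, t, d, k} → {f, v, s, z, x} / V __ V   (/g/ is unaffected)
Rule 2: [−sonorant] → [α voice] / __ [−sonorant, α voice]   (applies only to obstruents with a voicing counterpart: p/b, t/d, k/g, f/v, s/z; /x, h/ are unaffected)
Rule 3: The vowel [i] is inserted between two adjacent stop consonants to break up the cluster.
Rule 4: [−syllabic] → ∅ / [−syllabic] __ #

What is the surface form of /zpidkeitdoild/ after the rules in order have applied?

Rule 1 (intervocalic spirantization): no segment meets the environment; /zpidkeitdoild/ is unchanged.
Rule 2 (regressive voicing assimilation): /z/ precedes the voiceless obstruent /p/, so it devoices to [s] by assimilation. /d/ precedes the voiceless obstruent /k/, so it devoices to [t] by assimilation. /t/ precedes the voiced obstruent /d/, so it voices to [d] by assimilation. /zpidkeitdoild/ → spitkeiddoild.
Rule 3 (stop-cluster i-epenthesis): /t/ and /k/ form a stop–stop cluster, so [i] is inserted between them. /d/ and /d/ form a stop–stop cluster, so [i] is inserted between them. /spitkeiddoild/ → spitikeididoild.
Rule 4 (final cluster simplification): /d/ is the second consonant of a word-final cluster /ld/, so it deletes. /spitikeididoild/ → spitikeididoil.

spitikeididoil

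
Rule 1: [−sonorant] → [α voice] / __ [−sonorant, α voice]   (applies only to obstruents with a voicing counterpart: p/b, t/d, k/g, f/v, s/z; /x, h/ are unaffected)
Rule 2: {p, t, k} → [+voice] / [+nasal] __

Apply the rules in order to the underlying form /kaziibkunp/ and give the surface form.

Rule 1 (regressive voicing assimilation): /b/ precedes the voiceless obstruent /k/, so it devoices to [p] by assimilation. /kaziibkunp/ → kaziipkunp.
Rule 2 (post-nasal voicing): /p/ is a voiceless stop immediately after the nasal /n/, so it voices to [b]. /kaziipkunp/ → kaziipkunb.

kaziipkunb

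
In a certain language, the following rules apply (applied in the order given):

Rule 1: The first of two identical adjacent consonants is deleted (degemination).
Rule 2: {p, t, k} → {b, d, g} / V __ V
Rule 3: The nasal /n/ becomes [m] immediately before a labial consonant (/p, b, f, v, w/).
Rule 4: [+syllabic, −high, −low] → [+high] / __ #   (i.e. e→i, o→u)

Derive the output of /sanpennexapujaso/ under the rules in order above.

sampenexabujasu

Rule 1 (degemination): /nn/ is a geminate; the first /n/ deletes. /sanpennexapujaso/ → sanpenexapujaso.
Rule 2 (intervocalic voicing): /p/ is a voiceless stop between vowels /a/ and /u/, so it voices to [b]. /sanpenexapujaso/ → sanpenexabujaso.
Rule 3 (nasal place assimilation): /n/ precedes the labial consonant /p/, so it assimilates in place to [m]. /sanpenexabujaso/ → sampenexabujaso.
Rule 4 (final vowel raising): /o/ is a mid vowel in word-final position, so it raises to [u]. /sampenexabujaso/ → sampenexabujasu.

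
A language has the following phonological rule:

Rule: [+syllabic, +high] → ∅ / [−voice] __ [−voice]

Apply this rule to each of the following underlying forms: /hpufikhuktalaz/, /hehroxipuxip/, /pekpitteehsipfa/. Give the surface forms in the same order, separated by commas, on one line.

hpfkhktalaz, hehroxpxp, pekptteehspfa

/hpufikhuktalaz/: /u/ is a high vowel flanked by voiceless consonants /p/ and /f/, so it deletes. /i/ is a high vowel flanked by voiceless consonants /f/ and /k/, so it deletes. /u/ is a high vowel flanked by voiceless consonants /h/ and /k/, so it deletes. → [hpfkhktalaz].
/hehroxipuxip/: /i/ is a high vowel flanked by voiceless consonants /x/ and /p/, so it deletes. /u/ is a high vowel flanked by voiceless consonants /p/ and /x/, so it deletes. /i/ is a high vowel flanked by voiceless consonants /x/ and /p/, so it deletes. → [hehroxpxp].
/pekpitteehsipfa/: /i/ is a high vowel flanked by voiceless consonants /p/ and /t/, so it deletes. /i/ is a high vowel flanked by voiceless consonants /s/ and /p/, so it deletes. → [pekptteehspfa].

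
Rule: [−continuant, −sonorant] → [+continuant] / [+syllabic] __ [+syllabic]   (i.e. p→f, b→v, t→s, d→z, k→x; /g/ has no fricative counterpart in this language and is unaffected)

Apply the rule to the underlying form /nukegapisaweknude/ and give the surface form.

nuxegafisaweknuze

Scanning /nukegapisaweknude/: /k/ is a stop between vowels /u/ and /e/, so it spirantizes to the fricative [x]; /p/ is a stop between vowels /a/ and /i/, so it spirantizes to the fricative [f]; /k/ at position 13 is not in the conditioning environment; /d/ is a stop between vowels /u/ and /e/, so it spirantizes to the fricative [z].
Result: [nuxegafisaweknuze].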